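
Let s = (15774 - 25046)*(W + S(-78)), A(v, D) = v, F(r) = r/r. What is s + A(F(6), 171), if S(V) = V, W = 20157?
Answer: -186172487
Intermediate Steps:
F(r) = 1
s = -186172488 (s = (15774 - 25046)*(20157 - 78) = -9272*20079 = -186172488)
s + A(F(6), 171) = -186172488 + 1 = -186172487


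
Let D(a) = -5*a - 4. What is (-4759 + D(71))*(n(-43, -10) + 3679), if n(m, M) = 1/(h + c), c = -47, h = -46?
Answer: -583701076/31 ≈ -1.8829e+7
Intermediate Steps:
D(a) = -4 - 5*a
n(m, M) = -1/93 (n(m, M) = 1/(-46 - 47) = 1/(-93) = -1/93)
(-4759 + D(71))*(n(-43, -10) + 3679) = (-4759 + (-4 - 5*71))*(-1/93 + 3679) = (-4759 + (-4 - 355))*(342146/93) = (-4759 - 359)*(342146/93) = -5118*342146/93 = -583701076/31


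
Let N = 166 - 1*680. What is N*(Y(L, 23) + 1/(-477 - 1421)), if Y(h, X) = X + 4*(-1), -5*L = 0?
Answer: -9267677/949 ≈ -9765.7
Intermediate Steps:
L = 0 (L = -⅕*0 = 0)
Y(h, X) = -4 + X (Y(h, X) = X - 4 = -4 + X)
N = -514 (N = 166 - 680 = -514)
N*(Y(L, 23) + 1/(-477 - 1421)) = -514*((-4 + 23) + 1/(-477 - 1421)) = -514*(19 + 1/(-1898)) = -514*(19 - 1/1898) = -514*36061/1898 = -9267677/949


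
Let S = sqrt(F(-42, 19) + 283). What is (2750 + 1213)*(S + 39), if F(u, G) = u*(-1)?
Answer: 154557 + 19815*sqrt(13) ≈ 2.2600e+5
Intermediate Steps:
F(u, G) = -u
S = 5*sqrt(13) (S = sqrt(-1*(-42) + 283) = sqrt(42 + 283) = sqrt(325) = 5*sqrt(13) ≈ 18.028)
(2750 + 1213)*(S + 39) = (2750 + 1213)*(5*sqrt(13) + 39) = 3963*(39 + 5*sqrt(13)) = 154557 + 19815*sqrt(13)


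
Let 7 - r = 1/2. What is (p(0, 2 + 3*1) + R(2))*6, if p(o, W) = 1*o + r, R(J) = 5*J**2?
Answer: 159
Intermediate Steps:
r = 13/2 (r = 7 - 1/2 = 13/2 ≈ 6.5000)
p(o, W) = 13/2 + o (p(o, W) = 1*o + 13/2 = o + 13/2 = 13/2 + o)
(p(0, 2 + 3*1) + R(2))*6 = ((13/2 + 0) + 5*2**2)*6 = (13/2 + 5*4)*6 = (13/2 + 20)*6 = (53/2)*6 = 159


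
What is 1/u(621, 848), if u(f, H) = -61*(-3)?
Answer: 1/183 ≈ 0.0054645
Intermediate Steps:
u(f, H) = 183
1/u(621, 848) = 1/183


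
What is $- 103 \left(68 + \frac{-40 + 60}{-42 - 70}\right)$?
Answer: $- \frac{195597}{28} \approx -6985.6$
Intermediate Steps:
$- 103 \left(68 + \frac{-40 + 60}{-42 - 70}\right) = - 103 \left(68 + \frac{20}{-112}\right) = - 103 \left(68 + 20 \left(- \frac{1}{112}\right)\right) = - 103 \left(68 - \frac{5}{28}\right) = \left(-103\right) \frac{1899}{28} = - \frac{195597}{28}$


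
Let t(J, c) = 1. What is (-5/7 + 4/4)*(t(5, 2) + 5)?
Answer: 12/7 ≈ 1.7143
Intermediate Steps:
(-5/7 + 4/4)*(t(5, 2) + 5) = (-5/7 + 4/4)*(1 + 5) = (-5*⅐ + 4*(¼))*6 = (-5/7 + 1)*6 = (2/7)*6 = 12/7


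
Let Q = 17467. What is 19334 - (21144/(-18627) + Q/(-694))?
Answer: 83424439279/4309046 ≈ 19360.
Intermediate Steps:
19334 - (21144/(-18627) + Q/(-694)) = 19334 - (21144/(-18627) + 17467/(-694)) = 19334 - (21144*(-1/18627) + 17467*(-1/694)) = 19334 - (-7048/6209 - 17467/694) = 19334 - 1*(-113343915/4309046) = 19334 + 113343915/4309046 = 83424439279/4309046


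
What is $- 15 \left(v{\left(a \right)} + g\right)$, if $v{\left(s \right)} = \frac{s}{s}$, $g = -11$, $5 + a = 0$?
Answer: $150$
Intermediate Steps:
$a = -5$ ($a = -5 + 0 = -5$)
$v{\left(s \right)} = 1$
$- 15 \left(v{\left(a \right)} + g\right) = - 15 \left(1 - 11\right) = \left(-15\right) \left(-10\right) = 150$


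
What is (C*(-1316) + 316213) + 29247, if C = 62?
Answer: 263868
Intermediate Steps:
(C*(-1316) + 316213) + 29247 = (62*(-1316) + 316213) + 29247 = (-81592 + 316213) + 29247 = 234621 + 29247 = 263868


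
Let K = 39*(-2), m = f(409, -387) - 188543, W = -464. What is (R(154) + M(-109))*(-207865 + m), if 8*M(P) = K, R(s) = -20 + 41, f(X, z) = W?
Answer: -4464810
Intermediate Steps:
f(X, z) = -464
R(s) = 21
m = -189007 (m = -464 - 188543 = -189007)
K = -78
M(P) = -39/4 (M(P) = (1/8)*(-78) = -39/4)
(R(154) + M(-109))*(-207865 + m) = (21 - 39/4)*(-207865 - 189007) = (45/4)*(-396872) = -4464810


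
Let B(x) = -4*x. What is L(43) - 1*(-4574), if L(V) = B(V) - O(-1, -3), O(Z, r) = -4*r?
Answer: 4390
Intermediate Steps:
L(V) = -12 - 4*V (L(V) = -4*V - (-4)*(-3) = -4*V - 1*12 = -4*V - 12 = -12 - 4*V)
L(43) - 1*(-4574) = (-12 - 4*43) - 1*(-4574) = (-12 - 172) + 4574 = -184 + 4574 = 4390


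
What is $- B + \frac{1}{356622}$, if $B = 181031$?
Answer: $- \frac{64559637281}{356622} \approx -1.8103 \cdot 10^{5}$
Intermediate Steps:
$- B + \frac{1}{356622} = \left(-1\right) 181031 + \frac{1}{356622} = -181031 + \frac{1}{356622} = - \frac{64559637281}{356622}$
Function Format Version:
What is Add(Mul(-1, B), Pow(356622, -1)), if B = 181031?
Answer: Rational(-64559637281, 356622) ≈ -1.8103e+5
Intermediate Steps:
Add(Mul(-1, B), Pow(356622, -1)) = Add(Mul(-1, 181031), Pow(356622, -1)) = Add(-181031, Rational(1, 356622)) = Rational(-64559637281, 356622)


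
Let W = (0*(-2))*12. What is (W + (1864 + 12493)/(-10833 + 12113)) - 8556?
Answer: -10937323/1280 ≈ -8544.8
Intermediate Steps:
W = 0 (W = 0*12 = 0)
(W + (1864 + 12493)/(-10833 + 12113)) - 8556 = (0 + (1864 + 12493)/(-10833 + 12113)) - 8556 = (0 + 14357/1280) - 8556 = 14357/1280 - 8556 = -10937323/1280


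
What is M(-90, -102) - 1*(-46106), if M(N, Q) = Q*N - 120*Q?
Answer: 67526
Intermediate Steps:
M(N, Q) = -120*Q + N*Q (M(N, Q) = N*Q - 120*Q = -120*Q + N*Q)
M(-90, -102) - 1*(-46106) = -102*(-120 - 90) - 1*(-46106) = -102*(-210) + 46106 = 21420 + 46106 = 67526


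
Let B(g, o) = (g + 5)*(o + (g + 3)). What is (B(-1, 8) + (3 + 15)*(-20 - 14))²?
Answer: 327184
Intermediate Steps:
B(g, o) = (5 + g)*(3 + g + o) (B(g, o) = (5 + g)*(o + (3 + g)) = (5 + g)*(3 + g + o))
(B(-1, 8) + (3 + 15)*(-20 - 14))² = ((15 + (-1)² + 5*8 + 8*(-1) - 1*8) + (3 + 15)*(-20 - 14))² = ((15 + 1 + 40 - 8 - 8) + 18*(-34))² = (40 - 612)² = (-572)² = 327184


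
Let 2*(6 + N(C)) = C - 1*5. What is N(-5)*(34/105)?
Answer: -374/105 ≈ -3.5619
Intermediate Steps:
N(C) = -17/2 + C/2 (N(C) = -6 + (C - 1*5)/2 = -6 + (C - 5)/2 = -6 + (-5 + C)/2 = -6 + (-5/2 + C/2) = -17/2 + C/2)
N(-5)*(34/105) = (-17/2 + (½)*(-5))*(34/105) = (-17/2 - 5/2)*(34*(1/105)) = -11*34/105 = -374/105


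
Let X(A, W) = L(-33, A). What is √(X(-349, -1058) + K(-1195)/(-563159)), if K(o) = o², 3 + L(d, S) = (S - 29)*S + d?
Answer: √41826584741202991/563159 ≈ 363.16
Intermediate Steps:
L(d, S) = -3 + d + S*(-29 + S) (L(d, S) = -3 + ((S - 29)*S + d) = -3 + ((-29 + S)*S + d) = -3 + (S*(-29 + S) + d) = -3 + (d + S*(-29 + S)) = -3 + d + S*(-29 + S))
X(A, W) = -36 + A² - 29*A (X(A, W) = -3 - 33 + A² - 29*A = -36 + A² - 29*A)
√(X(-349, -1058) + K(-1195)/(-563159)) = √((-36 + (-349)² - 29*(-349)) + (-1195)²/(-563159)) = √((-36 + 121801 + 10121) + 1428025*(-1/563159)) = √(131886 - 1428025/563159) = √(74271359849/563159) = √41826584741202991/563159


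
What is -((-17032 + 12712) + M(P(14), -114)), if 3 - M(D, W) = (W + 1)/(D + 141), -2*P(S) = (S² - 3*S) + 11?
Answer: 504863/117 ≈ 4315.1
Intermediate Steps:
P(S) = -11/2 - S²/2 + 3*S/2 (P(S) = -((S² - 3*S) + 11)/2 = -(11 + S² - 3*S)/2 = -11/2 - S²/2 + 3*S/2)
M(D, W) = 3 - (1 + W)/(141 + D) (M(D, W) = 3 - (W + 1)/(D + 141) = 3 - (1 + W)/(141 + D))
-((-17032 + 12712) + M(P(14), -114)) = -((-17032 + 12712) + (422 - 1*(-114) + 3*(-11/2 - ½*14² + (3/2)*14))/(141 + (-11/2 - ½*14² + (3/2)*14))) = -(-4320 + (422 + 114 + 3*(-11/2 - ½*196 + 21))/(141 + (-11/2 - ½*196 + 21))) = -(-4320 + (422 + 114 + 3*(-11/2 - 98 + 21))/(141 + (-11/2 - 98 + 21))) = -(-4320 + (422 + 114 + 3*(-165/2))/(141 - 165/2)) = -(-4320 + (422 + 114 - 495/2)/(117/2)) = -(-4320 + (2/117)*(577/2)) = -(-4320 + 577/117) = -1*(-504863/117) = 504863/117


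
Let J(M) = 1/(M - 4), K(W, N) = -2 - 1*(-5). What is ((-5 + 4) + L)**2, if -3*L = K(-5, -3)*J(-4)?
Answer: 49/64 ≈ 0.76563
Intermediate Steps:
K(W, N) = 3 (K(W, N) = -2 + 5 = 3)
J(M) = 1/(-4 + M)
L = 1/8 (L = -1/(-4 - 4) = -1/(-8) = -(-1)/8 = -1/3*(-3/8) = 1/8 ≈ 0.12500)
((-5 + 4) + L)**2 = ((-5 + 4) + 1/8)**2 = (-1 + 1/8)**2 = (-7/8)**2 = 49/64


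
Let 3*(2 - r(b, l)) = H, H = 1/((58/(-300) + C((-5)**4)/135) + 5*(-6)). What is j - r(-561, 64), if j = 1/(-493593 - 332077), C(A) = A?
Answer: -57360980751/28494697370 ≈ -2.0130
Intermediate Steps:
j = -1/825670 (j = 1/(-825670) = -1/825670 ≈ -1.2111e-6)
H = -1350/34511 (H = 1/((58/(-300) + (-5)**4/135) + 5*(-6)) = 1/((58*(-1/300) + 625*(1/135)) - 30) = 1/((-29/150 + 125/27) - 30) = 1/(5989/1350 - 30) = 1/(-34511/1350) = -1350/34511 ≈ -0.039118)
r(b, l) = 69472/34511 (r(b, l) = 2 - 1/3*(-1350/34511) = 2 + 450/34511 = 69472/34511)
j - r(-561, 64) = -1/825670 - 1*69472/34511 = -1/825670 - 69472/34511 = -57360980751/28494697370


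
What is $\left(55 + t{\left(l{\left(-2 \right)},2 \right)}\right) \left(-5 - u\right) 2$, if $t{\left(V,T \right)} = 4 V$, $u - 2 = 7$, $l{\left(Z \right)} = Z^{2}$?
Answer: $-1988$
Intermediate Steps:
$u = 9$ ($u = 2 + 7 = 9$)
$\left(55 + t{\left(l{\left(-2 \right)},2 \right)}\right) \left(-5 - u\right) 2 = \left(55 + 4 \left(-2\right)^{2}\right) \left(-5 - 9\right) 2 = \left(55 + 4 \cdot 4\right) \left(-5 - 9\right) 2 = \left(55 + 16\right) \left(\left(-14\right) 2\right) = 71 \left(-28\right) = -1988$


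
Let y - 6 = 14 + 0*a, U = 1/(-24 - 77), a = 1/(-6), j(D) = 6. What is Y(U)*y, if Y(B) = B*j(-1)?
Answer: -120/101 ≈ -1.1881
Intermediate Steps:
a = -⅙ ≈ -0.16667
U = -1/101 (U = 1/(-101) = -1/101 ≈ -0.0099010)
Y(B) = 6*B (Y(B) = B*6 = 6*B)
y = 20 (y = 6 + (14 + 0*(-⅙)) = 6 + (14 + 0) = 6 + 14 = 20)
Y(U)*y = (6*(-1/101))*20 = -6/101*20 = -120/101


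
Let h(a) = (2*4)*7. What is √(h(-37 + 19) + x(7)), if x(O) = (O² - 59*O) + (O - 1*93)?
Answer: I*√394 ≈ 19.849*I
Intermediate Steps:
h(a) = 56 (h(a) = 8*7 = 56)
x(O) = -93 + O² - 58*O (x(O) = (O² - 59*O) + (O - 93) = (O² - 59*O) + (-93 + O) = -93 + O² - 58*O)
√(h(-37 + 19) + x(7)) = √(56 + (-93 + 7² - 58*7)) = √(56 + (-93 + 49 - 406)) = √(56 - 450) = √(-394) = I*√394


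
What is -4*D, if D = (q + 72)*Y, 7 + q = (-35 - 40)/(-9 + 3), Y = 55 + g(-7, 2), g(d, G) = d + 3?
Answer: -15810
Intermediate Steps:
g(d, G) = 3 + d
Y = 51 (Y = 55 + (3 - 7) = 55 - 4 = 51)
q = 11/2 (q = -7 + (-35 - 40)/(-9 + 3) = -7 - 75/(-6) = -7 - 75*(-⅙) = -7 + 25/2 = 11/2 ≈ 5.5000)
D = 7905/2 (D = (11/2 + 72)*51 = (155/2)*51 = 7905/2 ≈ 3952.5)
-4*D = -4*7905/2 = -15810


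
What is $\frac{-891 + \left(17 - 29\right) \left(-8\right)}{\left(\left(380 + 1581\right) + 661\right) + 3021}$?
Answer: $- \frac{265}{1881} \approx -0.14088$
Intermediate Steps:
$\frac{-891 + \left(17 - 29\right) \left(-8\right)}{\left(\left(380 + 1581\right) + 661\right) + 3021} = \frac{-891 - -96}{\left(1961 + 661\right) + 3021} = \frac{-891 + 96}{2622 + 3021} = - \frac{795}{5643} = \left(-795\right) \frac{1}{5643} = - \frac{265}{1881}$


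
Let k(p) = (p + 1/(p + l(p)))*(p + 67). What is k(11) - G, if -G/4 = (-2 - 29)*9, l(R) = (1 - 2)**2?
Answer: -503/2 ≈ -251.50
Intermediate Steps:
l(R) = 1 (l(R) = (-1)**2 = 1)
k(p) = (67 + p)*(p + 1/(1 + p)) (k(p) = (p + 1/(p + 1))*(p + 67) = (p + 1/(1 + p))*(67 + p) = (67 + p)*(p + 1/(1 + p)))
G = 1116 (G = -4*(-2 - 29)*9 = -(-124)*9 = -4*(-279) = 1116)
k(11) - G = (67 + 11**3 + 68*11 + 68*11**2)/(1 + 11) - 1*1116 = (67 + 1331 + 748 + 68*121)/12 - 1116 = (67 + 1331 + 748 + 8228)/12 - 1116 = (1/12)*10374 - 1116 = 1729/2 - 1116 = -503/2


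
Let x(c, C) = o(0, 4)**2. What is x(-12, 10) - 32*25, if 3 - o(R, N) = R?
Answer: -791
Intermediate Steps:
o(R, N) = 3 - R
x(c, C) = 9 (x(c, C) = (3 - 1*0)**2 = (3 + 0)**2 = 3**2 = 9)
x(-12, 10) - 32*25 = 9 - 32*25 = 9 - 800 = -791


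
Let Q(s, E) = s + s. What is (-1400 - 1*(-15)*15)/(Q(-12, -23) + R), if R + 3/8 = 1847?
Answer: -9400/14581 ≈ -0.64467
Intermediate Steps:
R = 14773/8 (R = -3/8 + 1847 = 14773/8 ≈ 1846.6)
Q(s, E) = 2*s
(-1400 - 1*(-15)*15)/(Q(-12, -23) + R) = (-1400 - 1*(-15)*15)/(2*(-12) + 14773/8) = (-1400 + 15*15)/(-24 + 14773/8) = (-1400 + 225)/(14581/8) = -1175*8/14581 = -9400/14581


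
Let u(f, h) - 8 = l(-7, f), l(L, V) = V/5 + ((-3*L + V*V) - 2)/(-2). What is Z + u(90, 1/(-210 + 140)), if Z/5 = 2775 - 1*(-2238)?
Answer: 42063/2 ≈ 21032.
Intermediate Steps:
l(L, V) = 1 - V²/2 + V/5 + 3*L/2 (l(L, V) = V*(⅕) + ((-3*L + V²) - 2)*(-½) = V/5 + ((V² - 3*L) - 2)*(-½) = V/5 + (-2 + V² - 3*L)*(-½) = V/5 + (1 - V²/2 + 3*L/2) = 1 - V²/2 + V/5 + 3*L/2)
u(f, h) = -3/2 - f²/2 + f/5 (u(f, h) = 8 + (1 - f²/2 + f/5 + (3/2)*(-7)) = 8 + (1 - f²/2 + f/5 - 21/2) = 8 + (-19/2 - f²/2 + f/5) = -3/2 - f²/2 + f/5)
Z = 25065 (Z = 5*(2775 - 1*(-2238)) = 5*(2775 + 2238) = 5*5013 = 25065)
Z + u(90, 1/(-210 + 140)) = 25065 + (-3/2 - ½*90² + (⅕)*90) = 25065 + (-3/2 - ½*8100 + 18) = 25065 + (-3/2 - 4050 + 18) = 25065 - 8067/2 = 42063/2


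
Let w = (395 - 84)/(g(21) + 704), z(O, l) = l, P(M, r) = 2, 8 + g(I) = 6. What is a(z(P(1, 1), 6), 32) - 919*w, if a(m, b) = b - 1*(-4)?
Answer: -260537/702 ≈ -371.14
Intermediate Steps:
g(I) = -2 (g(I) = -8 + 6 = -2)
a(m, b) = 4 + b (a(m, b) = b + 4 = 4 + b)
w = 311/702 (w = (395 - 84)/(-2 + 704) = 311/702 ≈ 0.44302)
a(z(P(1, 1), 6), 32) - 919*w = (4 + 32) - 919*311/702 = 36 - 285809/702 = -260537/702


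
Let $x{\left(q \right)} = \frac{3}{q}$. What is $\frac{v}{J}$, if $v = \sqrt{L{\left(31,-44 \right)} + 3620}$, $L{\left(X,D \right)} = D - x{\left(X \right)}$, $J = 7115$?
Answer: $\frac{3 \sqrt{381827}}{220565} \approx 0.0084046$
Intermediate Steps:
$L{\left(X,D \right)} = D - \frac{3}{X}$
$v = \frac{3 \sqrt{381827}}{31}$ ($v = \sqrt{\left(-44 - \frac{3}{31}\right) + 3620} = \sqrt{- \frac{1367}{31} + 3620} = \sqrt{\frac{110853}{31}} = \frac{3 \sqrt{381827}}{31} \approx 59.799$)
$\frac{v}{J} = \frac{\frac{3}{31} \sqrt{381827}}{7115} = \frac{3 \sqrt{381827}}{31} \cdot \frac{1}{7115} = \frac{3 \sqrt{381827}}{220565}$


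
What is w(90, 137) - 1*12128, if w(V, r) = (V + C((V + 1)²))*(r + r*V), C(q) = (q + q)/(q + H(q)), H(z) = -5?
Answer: 4696013703/4138 ≈ 1.1349e+6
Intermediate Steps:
C(q) = 2*q/(-5 + q) (C(q) = (q + q)/(q - 5) = (2*q)/(-5 + q) = 2*q/(-5 + q))
w(V, r) = (V + 2*(1 + V)²/(-5 + (1 + V)²))*(r + V*r) (w(V, r) = (V + 2*(V + 1)²/(-5 + (V + 1)²))*(r + r*V) = (V + 2*(1 + V)²/(-5 + (1 + V)²))*(r + V*r))
w(90, 137) - 1*12128 = 137*(2 + 90⁴ + 2*90 + 4*90² + 5*90³)/(-4 + 90² + 2*90) - 1*12128 = 137*(2 + 65610000 + 180 + 4*8100 + 5*729000)/(-4 + 8100 + 180) - 12128 = 137*(2 + 65610000 + 180 + 32400 + 3645000)/8276 - 12128 = 137*(1/8276)*69287582 - 12128 = 4746199367/4138 - 12128 = 4696013703/4138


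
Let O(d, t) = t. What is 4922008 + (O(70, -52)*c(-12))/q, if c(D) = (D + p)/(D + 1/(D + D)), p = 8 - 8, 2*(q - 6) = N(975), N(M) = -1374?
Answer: 322898495816/65603 ≈ 4.9220e+6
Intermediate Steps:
q = -681 (q = 6 + (1/2)*(-1374) = 6 - 687 = -681)
p = 0
c(D) = D/(D + 1/(2*D)) (c(D) = (D + 0)/(D + 1/(D + D)) = D/(D + 1/(2*D)))
4922008 + (O(70, -52)*c(-12))/q = 4922008 - 104*(-12)**2/(1 + 2*(-12)**2)/(-681) = 4922008 - 104*144/(1 + 2*144)*(-1/681) = 4922008 - 104*144/(1 + 288)*(-1/681) = 4922008 - 104*144/289*(-1/681) = 4922008 - 52*288/289*(-1/681) = 4922008 - 14976/289*(-1/681) = 4922008 + 4992/65603 = 322898495816/65603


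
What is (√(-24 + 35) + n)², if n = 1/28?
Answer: 8625/784 + √11/14 ≈ 11.238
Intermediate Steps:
n = 1/28 ≈ 0.035714
(√(-24 + 35) + n)² = (√(-24 + 35) + 1/28)² = (√11 + 1/28)² = (1/28 + √11)²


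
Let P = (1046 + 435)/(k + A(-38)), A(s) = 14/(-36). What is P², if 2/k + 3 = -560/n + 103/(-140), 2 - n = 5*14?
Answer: 81499128441392484/114854089 ≈ 7.0959e+8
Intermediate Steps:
n = -68 (n = 2 - 5*14 = 2 - 1*70 = 2 - 70 = -68)
A(s) = -7/18 (A(s) = 14*(-1/36) = -7/18)
k = 4760/10709 (k = 2/(-3 + (-560/(-68) + 103/(-140))) = 2/(-3 + (-560*(-1/68) + 103*(-1/140))) = 2/(-3 + (140/17 - 103/140)) = 2/(-3 + 17849/2380) = 2/(10709/2380) = 2*(2380/10709) = 4760/10709 ≈ 0.44449)
P = 285480522/10717 (P = (1046 + 435)/(4760/10709 - 7/18) = 1481/(10717/192762) = 1481*(192762/10717) = 285480522/10717 ≈ 26638.)
P² = (285480522/10717)² = 81499128441392484/114854089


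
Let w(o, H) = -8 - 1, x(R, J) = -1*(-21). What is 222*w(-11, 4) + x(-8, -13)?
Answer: -1977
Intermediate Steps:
x(R, J) = 21
w(o, H) = -9
222*w(-11, 4) + x(-8, -13) = 222*(-9) + 21 = -1998 + 21 = -1977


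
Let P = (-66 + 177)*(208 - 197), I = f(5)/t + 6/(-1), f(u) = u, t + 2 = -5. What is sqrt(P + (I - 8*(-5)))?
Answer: 2*sqrt(15365)/7 ≈ 35.416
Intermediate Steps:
t = -7 (t = -2 - 5 = -7)
I = -47/7 (I = 5/(-7) + 6/(-1) = 5*(-1/7) + 6*(-1) = -5/7 - 6 = -47/7 ≈ -6.7143)
P = 1221 (P = 111*11 = 1221)
sqrt(P + (I - 8*(-5))) = sqrt(1221 + (-47/7 - 8*(-5))) = sqrt(1221 + (-47/7 + 40)) = sqrt(1221 + 233/7) = sqrt(8780/7) = 2*sqrt(15365)/7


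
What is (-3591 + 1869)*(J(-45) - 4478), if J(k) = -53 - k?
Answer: 7724892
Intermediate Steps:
(-3591 + 1869)*(J(-45) - 4478) = (-3591 + 1869)*((-53 - 1*(-45)) - 4478) = -1722*((-53 + 45) - 4478) = -1722*(-8 - 4478) = -1722*(-4486) = 7724892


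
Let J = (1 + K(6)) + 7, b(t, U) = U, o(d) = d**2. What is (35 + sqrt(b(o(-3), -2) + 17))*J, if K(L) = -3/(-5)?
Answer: 301 + 43*sqrt(15)/5 ≈ 334.31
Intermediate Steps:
K(L) = 3/5 (K(L) = -3*(-1/5) = 3/5)
J = 43/5 (J = (1 + 3/5) + 7 = 8/5 + 7 = 43/5 ≈ 8.6000)
(35 + sqrt(b(o(-3), -2) + 17))*J = (35 + sqrt(-2 + 17))*(43/5) = (35 + sqrt(15))*(43/5) = 301 + 43*sqrt(15)/5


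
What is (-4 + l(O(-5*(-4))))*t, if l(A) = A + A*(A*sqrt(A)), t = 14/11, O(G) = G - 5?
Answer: 14 + 3150*sqrt(15)/11 ≈ 1123.1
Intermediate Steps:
O(G) = -5 + G
t = 14/11 (t = 14*(1/11) = 14/11 ≈ 1.2727)
l(A) = A + A**(5/2) (l(A) = A + A*A**(3/2) = A + A**(5/2))
(-4 + l(O(-5*(-4))))*t = (-4 + ((-5 - 5*(-4)) + (-5 - 5*(-4))**(5/2)))*(14/11) = (-4 + ((-5 + 20) + (-5 + 20)**(5/2)))*(14/11) = (-4 + (15 + 15**(5/2)))*(14/11) = (-4 + (15 + 225*sqrt(15)))*(14/11) = (11 + 225*sqrt(15))*(14/11) = 14 + 3150*sqrt(15)/11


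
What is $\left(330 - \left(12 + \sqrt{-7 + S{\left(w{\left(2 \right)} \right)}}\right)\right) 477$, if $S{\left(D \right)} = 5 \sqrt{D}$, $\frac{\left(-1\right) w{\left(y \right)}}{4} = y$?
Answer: $151686 - 477 \sqrt{-7 + 10 i \sqrt{2}} \approx 1.5069 \cdot 10^{5} - 1609.8 i$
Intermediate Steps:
$w{\left(y \right)} = - 4 y$
$\left(330 - \left(12 + \sqrt{-7 + S{\left(w{\left(2 \right)} \right)}}\right)\right) 477 = \left(330 + \left(\left(6 \left(-3\right) + 6\right) - \sqrt{-7 + 5 \sqrt{\left(-4\right) 2}}\right)\right) 477 = \left(330 + \left(\left(-18 + 6\right) - \sqrt{-7 + 5 \sqrt{-8}}\right)\right) 477 = \left(330 - \left(12 + \sqrt{-7 + 5 \cdot 2 i \sqrt{2}}\right)\right) 477 = \left(330 - \left(12 + \sqrt{-7 + 10 i \sqrt{2}}\right)\right) 477 = \left(318 - \sqrt{-7 + 10 i \sqrt{2}}\right) 477 = 151686 - 477 \sqrt{-7 + 10 i \sqrt{2}}$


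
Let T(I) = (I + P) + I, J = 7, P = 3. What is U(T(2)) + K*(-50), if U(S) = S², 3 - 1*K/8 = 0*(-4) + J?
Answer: 1649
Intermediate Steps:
T(I) = 3 + 2*I (T(I) = (I + 3) + I = (3 + I) + I = 3 + 2*I)
K = -32 (K = 24 - 8*(0*(-4) + 7) = 24 - 8*(0 + 7) = 24 - 8*7 = 24 - 56 = -32)
U(T(2)) + K*(-50) = (3 + 2*2)² - 32*(-50) = (3 + 4)² + 1600 = 7² + 1600 = 49 + 1600 = 1649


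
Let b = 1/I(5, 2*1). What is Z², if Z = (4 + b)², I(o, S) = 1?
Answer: 625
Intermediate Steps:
b = 1 (b = 1/1 = 1)
Z = 25 (Z = (4 + 1)² = 5² = 25)
Z² = 25² = 625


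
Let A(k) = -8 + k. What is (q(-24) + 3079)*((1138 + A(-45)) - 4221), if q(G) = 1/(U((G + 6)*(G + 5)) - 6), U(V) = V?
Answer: -28967260/3 ≈ -9.6558e+6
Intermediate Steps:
q(G) = 1/(-6 + (5 + G)*(6 + G)) (q(G) = 1/((G + 6)*(G + 5) - 6) = 1/((6 + G)*(5 + G) - 6) = 1/((5 + G)*(6 + G) - 6) = 1/(-6 + (5 + G)*(6 + G)))
(q(-24) + 3079)*((1138 + A(-45)) - 4221) = (1/(24 + (-24)² + 11*(-24)) + 3079)*((1138 + (-8 - 45)) - 4221) = (1/(24 + 576 - 264) + 3079)*((1138 - 53) - 4221) = (1/336 + 3079)*(1085 - 4221) = (1/336 + 3079)*(-3136) = (1034545/336)*(-3136) = -28967260/3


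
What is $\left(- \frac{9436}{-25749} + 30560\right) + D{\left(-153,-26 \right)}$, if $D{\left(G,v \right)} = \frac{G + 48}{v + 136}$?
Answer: $\frac{17311234543}{566478} \approx 30559.0$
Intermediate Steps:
$D{\left(G,v \right)} = \frac{48 + G}{136 + v}$
$\left(- \frac{9436}{-25749} + 30560\right) + D{\left(-153,-26 \right)} = \left(- \frac{9436}{-25749} + 30560\right) + \frac{48 - 153}{136 - 26} = \left(\left(-9436\right) \left(- \frac{1}{25749}\right) + 30560\right) + \frac{1}{110} \left(-105\right) = \left(\frac{9436}{25749} + 30560\right) + \frac{1}{110} \left(-105\right) = \frac{786898876}{25749} - \frac{21}{22} = \frac{17311234543}{566478}$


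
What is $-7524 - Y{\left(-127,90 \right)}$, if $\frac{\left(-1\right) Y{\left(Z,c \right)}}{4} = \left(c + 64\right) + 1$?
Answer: $-6904$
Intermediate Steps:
$Y{\left(Z,c \right)} = -260 - 4 c$ ($Y{\left(Z,c \right)} = - 4 \left(\left(c + 64\right) + 1\right) = - 4 \left(\left(64 + c\right) + 1\right) = - 4 \left(65 + c\right) = -260 - 4 c$)
$-7524 - Y{\left(-127,90 \right)} = -7524 - \left(-260 - 360\right) = -7524 - -620 = -7524 + 620 = -6904$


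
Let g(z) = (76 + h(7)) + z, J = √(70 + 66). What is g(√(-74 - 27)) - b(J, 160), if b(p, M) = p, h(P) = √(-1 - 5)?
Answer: 76 - 2*√34 + I*√6 + I*√101 ≈ 64.338 + 12.499*I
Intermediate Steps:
J = 2*√34 (J = √136 = 2*√34 ≈ 11.662)
h(P) = I*√6 (h(P) = √(-6) = I*√6)
g(z) = 76 + z + I*√6 (g(z) = (76 + I*√6) + z = 76 + z + I*√6)
g(√(-74 - 27)) - b(J, 160) = (76 + √(-74 - 27) + I*√6) - 2*√34 = (76 + √(-101) + I*√6) - 2*√34 = (76 + I*√101 + I*√6) - 2*√34 = (76 + I*√6 + I*√101) - 2*√34 = 76 - 2*√34 + I*√6 + I*√101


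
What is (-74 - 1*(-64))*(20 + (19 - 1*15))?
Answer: -240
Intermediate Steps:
(-74 - 1*(-64))*(20 + (19 - 1*15)) = (-74 + 64)*(20 + (19 - 15)) = -10*(20 + 4) = -10*24 = -240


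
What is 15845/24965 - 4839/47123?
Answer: 125171660/235285139 ≈ 0.53200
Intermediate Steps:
15845/24965 - 4839/47123 = 15845*(1/24965) - 4839*1/47123 = 3169/4993 - 4839/47123 = 125171660/235285139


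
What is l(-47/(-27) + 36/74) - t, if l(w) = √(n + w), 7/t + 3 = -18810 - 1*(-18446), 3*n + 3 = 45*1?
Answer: 7/367 + √1799421/333 ≈ 4.0474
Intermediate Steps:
n = 14 (n = -1 + (45*1)/3 = -1 + (⅓)*45 = -1 + 15 = 14)
t = -7/367 (t = 7/(-3 + (-18810 - 1*(-18446))) = 7/(-3 + (-18810 + 18446)) = 7/(-3 - 364) = 7/(-367) = 7*(-1/367) = -7/367 ≈ -0.019074)
l(w) = √(14 + w)
l(-47/(-27) + 36/74) - t = √(14 + (-47/(-27) + 36/74)) - 1*(-7/367) = √(14 + (-47*(-1/27) + 36*(1/74))) + 7/367 = √(14 + (47/27 + 18/37)) + 7/367 = √(14 + 2225/999) + 7/367 = √(16211/999) + 7/367 = √1799421/333 + 7/367 = 7/367 + √1799421/333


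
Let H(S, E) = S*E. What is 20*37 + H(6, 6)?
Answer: 776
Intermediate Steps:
H(S, E) = E*S
20*37 + H(6, 6) = 20*37 + 6*6 = 740 + 36 = 776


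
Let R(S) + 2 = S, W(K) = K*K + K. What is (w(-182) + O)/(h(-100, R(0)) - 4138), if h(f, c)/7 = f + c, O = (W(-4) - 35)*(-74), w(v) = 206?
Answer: -477/1213 ≈ -0.39324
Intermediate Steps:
W(K) = K + K² (W(K) = K² + K = K + K²)
R(S) = -2 + S
O = 1702 (O = (-4*(1 - 4) - 35)*(-74) = (-4*(-3) - 35)*(-74) = (12 - 35)*(-74) = -23*(-74) = 1702)
h(f, c) = 7*c + 7*f (h(f, c) = 7*(f + c) = 7*(c + f) = 7*c + 7*f)
(w(-182) + O)/(h(-100, R(0)) - 4138) = (206 + 1702)/((7*(-2 + 0) + 7*(-100)) - 4138) = 1908/((7*(-2) - 700) - 4138) = 1908/((-14 - 700) - 4138) = 1908/(-714 - 4138) = 1908/(-4852) = 1908*(-1/4852) = -477/1213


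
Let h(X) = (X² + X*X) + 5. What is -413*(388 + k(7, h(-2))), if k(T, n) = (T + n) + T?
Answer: -171395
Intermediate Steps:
h(X) = 5 + 2*X² (h(X) = (X² + X²) + 5 = 2*X² + 5 = 5 + 2*X²)
k(T, n) = n + 2*T
-413*(388 + k(7, h(-2))) = -413*(388 + ((5 + 2*(-2)²) + 2*7)) = -413*(388 + ((5 + 2*4) + 14)) = -413*(388 + ((5 + 8) + 14)) = -413*(388 + (13 + 14)) = -413*(388 + 27) = -413*415 = -171395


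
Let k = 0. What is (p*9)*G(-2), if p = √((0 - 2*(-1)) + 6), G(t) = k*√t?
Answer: 0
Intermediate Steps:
G(t) = 0 (G(t) = 0*√t = 0)
p = 2*√2 (p = √((0 + 2) + 6) = √(2 + 6) = √8 = 2*√2 ≈ 2.8284)
(p*9)*G(-2) = ((2*√2)*9)*0 = (18*√2)*0 = 0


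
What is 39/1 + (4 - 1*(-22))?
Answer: 65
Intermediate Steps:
39/1 + (4 - 1*(-22)) = 39*1 + (4 + 22) = 39 + 26 = 65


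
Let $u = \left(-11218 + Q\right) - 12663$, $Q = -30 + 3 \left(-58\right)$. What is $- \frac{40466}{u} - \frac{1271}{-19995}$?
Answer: $\frac{5417611}{3106965} \approx 1.7437$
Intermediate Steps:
$Q = -204$ ($Q = -30 - 174 = -204$)
$u = -24085$ ($u = \left(-11218 - 204\right) - 12663 = -11422 - 12663 = -24085$)
$- \frac{40466}{u} - \frac{1271}{-19995} = - \frac{40466}{-24085} - \frac{1271}{-19995} = \left(-40466\right) \left(- \frac{1}{24085}\right) - - \frac{41}{645} = \frac{40466}{24085} + \frac{41}{645} = \frac{5417611}{3106965}$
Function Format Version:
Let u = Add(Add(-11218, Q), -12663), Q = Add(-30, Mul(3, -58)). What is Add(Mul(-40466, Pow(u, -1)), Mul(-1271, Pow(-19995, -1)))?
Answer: Rational(5417611, 3106965) ≈ 1.7437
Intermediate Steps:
Q = -204 (Q = Add(-30, -174) = -204)
u = -24085 (u = Add(Add(-11218, -204), -12663) = Add(-11422, -12663) = -24085)
Add(Mul(-40466, Pow(u, -1)), Mul(-1271, Pow(-19995, -1))) = Add(Mul(-40466, Pow(-24085, -1)), Mul(-1271, Pow(-19995, -1))) = Add(Mul(-40466, Rational(-1, 24085)), Mul(-1271, Rational(-1, 19995))) = Add(Rational(40466, 24085), Rational(41, 645)) = Rational(5417611, 3106965)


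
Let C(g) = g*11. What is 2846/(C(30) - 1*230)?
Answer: 1423/50 ≈ 28.460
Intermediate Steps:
C(g) = 11*g
2846/(C(30) - 1*230) = 2846/(11*30 - 1*230) = 2846/(330 - 230) = 2846/100 = 2846*(1/100) = 1423/50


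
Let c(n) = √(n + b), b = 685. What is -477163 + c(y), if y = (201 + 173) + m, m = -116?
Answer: -477163 + √943 ≈ -4.7713e+5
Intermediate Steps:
y = 258 (y = (201 + 173) - 116 = 374 - 116 = 258)
c(n) = √(685 + n) (c(n) = √(n + 685) = √(685 + n))
-477163 + c(y) = -477163 + √(685 + 258) = -477163 + √943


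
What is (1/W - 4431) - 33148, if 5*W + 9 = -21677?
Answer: -814938199/21686 ≈ -37579.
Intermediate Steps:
W = -21686/5 (W = -9/5 + (⅕)*(-21677) = -9/5 - 21677/5 = -21686/5 ≈ -4337.2)
(1/W - 4431) - 33148 = (1/(-21686/5) - 4431) - 33148 = (-5/21686 - 4431) - 33148 = -96090671/21686 - 33148 = -814938199/21686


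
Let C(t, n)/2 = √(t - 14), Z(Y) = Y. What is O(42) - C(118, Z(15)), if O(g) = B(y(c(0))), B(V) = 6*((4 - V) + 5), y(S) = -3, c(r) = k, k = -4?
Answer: 72 - 4*√26 ≈ 51.604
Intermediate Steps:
c(r) = -4
C(t, n) = 2*√(-14 + t) (C(t, n) = 2*√(t - 14) = 2*√(-14 + t))
B(V) = 54 - 6*V (B(V) = 6*(9 - V) = 54 - 6*V)
O(g) = 72 (O(g) = 54 - 6*(-3) = 54 + 18 = 72)
O(42) - C(118, Z(15)) = 72 - 2*√(-14 + 118) = 72 - 2*√104 = 72 - 2*2*√26 = 72 - 4*√26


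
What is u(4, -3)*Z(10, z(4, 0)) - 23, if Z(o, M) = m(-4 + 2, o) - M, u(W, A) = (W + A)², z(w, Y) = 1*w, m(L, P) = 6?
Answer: -21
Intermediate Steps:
z(w, Y) = w
u(W, A) = (A + W)²
Z(o, M) = 6 - M
u(4, -3)*Z(10, z(4, 0)) - 23 = (-3 + 4)²*(6 - 1*4) - 23 = 1²*(6 - 4) - 23 = 1*2 - 23 = 2 - 23 = -21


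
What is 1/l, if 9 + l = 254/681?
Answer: -681/5875 ≈ -0.11591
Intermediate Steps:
l = -5875/681 (l = -9 + 254/681 = -5875/681 ≈ -8.6270)
1/l = 1/(-5875/681) = -681/5875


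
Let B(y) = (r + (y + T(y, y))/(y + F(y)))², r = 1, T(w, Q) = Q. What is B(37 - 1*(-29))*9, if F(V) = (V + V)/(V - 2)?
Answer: 9409/121 ≈ 77.760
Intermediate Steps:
F(V) = 2*V/(-2 + V) (F(V) = (2*V)/(-2 + V) = 2*V/(-2 + V))
B(y) = (1 + 2*y/(y + 2*y/(-2 + y)))² (B(y) = (1 + (y + y)/(y + 2*y/(-2 + y)))² = (1 + (2*y)/(y + 2*y/(-2 + y)))² = (1 + 2*y/(y + 2*y/(-2 + y)))²)
B(37 - 1*(-29))*9 = ((-4 + 3*(37 - 1*(-29)))²/(37 - 1*(-29))²)*9 = ((-4 + 3*(37 + 29))²/(37 + 29)²)*9 = ((-4 + 3*66)²/66²)*9 = ((-4 + 198)²/4356)*9 = ((1/4356)*194²)*9 = ((1/4356)*37636)*9 = (9409/1089)*9 = 9409/121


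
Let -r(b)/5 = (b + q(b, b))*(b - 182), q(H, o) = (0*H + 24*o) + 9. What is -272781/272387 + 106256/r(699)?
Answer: -3089397754603/3077710246545 ≈ -1.0038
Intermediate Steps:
q(H, o) = 9 + 24*o (q(H, o) = (0 + 24*o) + 9 = 24*o + 9 = 9 + 24*o)
r(b) = -5*(-182 + b)*(9 + 25*b) (r(b) = -5*(b + (9 + 24*b))*(b - 182) = -5*(9 + 25*b)*(-182 + b) = -5*(-182 + b)*(9 + 25*b))
-272781/272387 + 106256/r(699) = -272781/272387 + 106256/(8190 - 125*699² + 22705*699) = -272781*1/272387 + 106256/(8190 - 125*488601 + 15870795) = -272781/272387 + 106256/(8190 - 61075125 + 15870795) = -272781/272387 + 106256/(-45196140) = -272781/272387 + 106256*(-1/45196140) = -272781/272387 - 26564/11299035 = -3089397754603/3077710246545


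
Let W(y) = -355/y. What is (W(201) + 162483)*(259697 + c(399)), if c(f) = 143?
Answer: 8486043883520/201 ≈ 4.2219e+10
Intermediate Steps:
(W(201) + 162483)*(259697 + c(399)) = (-355/201 + 162483)*(259697 + 143) = (-355*1/201 + 162483)*259840 = (-355/201 + 162483)*259840 = (32658728/201)*259840 = 8486043883520/201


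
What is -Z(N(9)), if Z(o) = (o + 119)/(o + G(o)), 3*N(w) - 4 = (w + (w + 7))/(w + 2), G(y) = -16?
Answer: 148/17 ≈ 8.7059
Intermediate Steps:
N(w) = 4/3 + (7 + 2*w)/(3*(2 + w)) (N(w) = 4/3 + ((w + (w + 7))/(w + 2))/3 = 4/3 + ((w + (7 + w))/(2 + w))/3 = 4/3 + ((7 + 2*w)/(2 + w))/3 = 4/3 + (7 + 2*w)/(3*(2 + w)))
Z(o) = (119 + o)/(-16 + o) (Z(o) = (o + 119)/(o - 16) = (119 + o)/(-16 + o))
-Z(N(9)) = -(119 + (5 + 2*9)/(2 + 9))/(-16 + (5 + 2*9)/(2 + 9)) = -(119 + (5 + 18)/11)/(-16 + (5 + 18)/11) = -(119 + (1/11)*23)/(-16 + (1/11)*23) = -(119 + 23/11)/(-16 + 23/11) = -1332/((-153/11)*11) = -(-11)*1332/(153*11) = -1*(-148/17) = 148/17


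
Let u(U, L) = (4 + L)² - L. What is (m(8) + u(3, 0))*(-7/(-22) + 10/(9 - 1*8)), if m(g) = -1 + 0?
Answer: 3405/22 ≈ 154.77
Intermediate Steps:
m(g) = -1
(m(8) + u(3, 0))*(-7/(-22) + 10/(9 - 1*8)) = (-1 + ((4 + 0)² - 1*0))*(-7/(-22) + 10/(9 - 1*8)) = (-1 + (4² + 0))*(-7*(-1/22) + 10/(9 - 8)) = (-1 + (16 + 0))*(7/22 + 10/1) = (-1 + 16)*(7/22 + 10*1) = 15*(7/22 + 10) = 15*(227/22) = 3405/22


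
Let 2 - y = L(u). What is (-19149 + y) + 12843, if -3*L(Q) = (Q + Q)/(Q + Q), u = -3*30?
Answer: -18911/3 ≈ -6303.7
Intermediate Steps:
u = -90
L(Q) = -⅓ (L(Q) = -(Q + Q)/(3*(Q + Q)) = -2*Q/(3*(2*Q)) = -2*Q*1/(2*Q)/3 = -⅓*1 = -⅓)
y = 7/3 (y = 2 - 1*(-⅓) = 2 + ⅓ = 7/3 ≈ 2.3333)
(-19149 + y) + 12843 = (-19149 + 7/3) + 12843 = -57440/3 + 12843 = -18911/3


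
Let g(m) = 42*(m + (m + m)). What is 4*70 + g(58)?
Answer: 7588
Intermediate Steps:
g(m) = 126*m (g(m) = 42*(m + 2*m) = 42*(3*m) = 126*m)
4*70 + g(58) = 4*70 + 126*58 = 280 + 7308 = 7588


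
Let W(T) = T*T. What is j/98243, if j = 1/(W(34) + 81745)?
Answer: 1/8144442943 ≈ 1.2278e-10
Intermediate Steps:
W(T) = T²
j = 1/82901 (j = 1/(34² + 81745) = 1/(1156 + 81745) = 1/82901 ≈ 1.2063e-5)
j/98243 = (1/82901)/98243 = (1/82901)*(1/98243) = 1/8144442943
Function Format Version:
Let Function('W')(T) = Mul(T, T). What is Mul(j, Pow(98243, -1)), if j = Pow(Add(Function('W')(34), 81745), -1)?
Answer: Rational(1, 8144442943) ≈ 1.2278e-10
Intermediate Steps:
Function('W')(T) = Pow(T, 2)
j = Rational(1, 82901) (j = Pow(Add(Pow(34, 2), 81745), -1) = Pow(Add(1156, 81745), -1) = Pow(82901, -1) = Rational(1, 82901) ≈ 1.2063e-5)
Mul(j, Pow(98243, -1)) = Mul(Rational(1, 82901), Pow(98243, -1)) = Mul(Rational(1, 82901), Rational(1, 98243)) = Rational(1, 8144442943)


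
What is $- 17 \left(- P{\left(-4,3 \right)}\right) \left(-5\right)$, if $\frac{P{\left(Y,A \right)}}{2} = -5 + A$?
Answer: $340$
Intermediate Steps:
$P{\left(Y,A \right)} = -10 + 2 A$ ($P{\left(Y,A \right)} = 2 \left(-5 + A\right) = -10 + 2 A$)
$- 17 \left(- P{\left(-4,3 \right)}\right) \left(-5\right) = - 17 \left(- (-10 + 2 \cdot 3)\right) \left(-5\right) = - 17 \left(- (-10 + 6)\right) \left(-5\right) = - 17 \left(\left(-1\right) \left(-4\right)\right) \left(-5\right) = \left(-17\right) 4 \left(-5\right) = \left(-68\right) \left(-5\right) = 340$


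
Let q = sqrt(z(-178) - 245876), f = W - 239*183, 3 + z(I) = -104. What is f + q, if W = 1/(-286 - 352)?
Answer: -27904207/638 + I*sqrt(245983) ≈ -43737.0 + 495.97*I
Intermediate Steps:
z(I) = -107 (z(I) = -3 - 104 = -107)
W = -1/638 (W = 1/(-638) = -1/638 ≈ -0.0015674)
f = -27904207/638 (f = -1/638 - 239*183 = -1/638 - 43737 = -27904207/638 ≈ -43737.)
q = I*sqrt(245983) (q = sqrt(-107 - 245876) = sqrt(-245983) = I*sqrt(245983) ≈ 495.97*I)
f + q = -27904207/638 + I*sqrt(245983)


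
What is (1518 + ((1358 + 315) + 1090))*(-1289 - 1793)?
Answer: -13194042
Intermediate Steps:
(1518 + ((1358 + 315) + 1090))*(-1289 - 1793) = (1518 + (1673 + 1090))*(-3082) = (1518 + 2763)*(-3082) = 4281*(-3082) = -13194042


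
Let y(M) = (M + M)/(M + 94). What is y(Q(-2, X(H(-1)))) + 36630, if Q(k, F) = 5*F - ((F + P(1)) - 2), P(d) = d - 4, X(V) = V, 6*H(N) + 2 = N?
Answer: 3553116/97 ≈ 36630.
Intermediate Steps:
H(N) = -⅓ + N/6
P(d) = -4 + d
Q(k, F) = 5 + 4*F (Q(k, F) = 5*F - ((F + (-4 + 1)) - 2) = 5*F - ((F - 3) - 2) = 5*F - ((-3 + F) - 2) = 5*F - (-5 + F) = 5*F + (5 - F) = 5 + 4*F)
y(M) = 2*M/(94 + M) (y(M) = (2*M)/(94 + M) = 2*M/(94 + M))
y(Q(-2, X(H(-1)))) + 36630 = 2*(5 + 4*(-⅓ + (⅙)*(-1)))/(94 + (5 + 4*(-⅓ + (⅙)*(-1)))) + 36630 = 2*(5 + 4*(-⅓ - ⅙))/(94 + (5 + 4*(-⅓ - ⅙))) + 36630 = 2*(5 + 4*(-½))/(94 + (5 + 4*(-½))) + 36630 = 2*(5 - 2)/(94 + (5 - 2)) + 36630 = 2*3/(94 + 3) + 36630 = 2*3/97 + 36630 = 2*3*(1/97) + 36630 = 6/97 + 36630 = 3553116/97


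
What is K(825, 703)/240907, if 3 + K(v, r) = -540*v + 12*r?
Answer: -437067/240907 ≈ -1.8143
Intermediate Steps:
K(v, r) = -3 - 540*v + 12*r (K(v, r) = -3 + (-540*v + 12*r) = -3 - 540*v + 12*r)
K(825, 703)/240907 = (-3 - 540*825 + 12*703)/240907 = (-3 - 445500 + 8436)*(1/240907) = -437067*1/240907 = -437067/240907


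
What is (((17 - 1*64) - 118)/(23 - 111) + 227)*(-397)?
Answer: -726907/8 ≈ -90863.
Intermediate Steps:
(((17 - 1*64) - 118)/(23 - 111) + 227)*(-397) = (((17 - 64) - 118)/(-88) + 227)*(-397) = ((-47 - 118)*(-1/88) + 227)*(-397) = (-165*(-1/88) + 227)*(-397) = (15/8 + 227)*(-397) = (1831/8)*(-397) = -726907/8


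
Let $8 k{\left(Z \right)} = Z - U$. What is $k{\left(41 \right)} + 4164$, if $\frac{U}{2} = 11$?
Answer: $\frac{33331}{8} \approx 4166.4$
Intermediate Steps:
$U = 22$ ($U = 2 \cdot 11 = 22$)
$k{\left(Z \right)} = - \frac{11}{4} + \frac{Z}{8}$ ($k{\left(Z \right)} = \frac{Z - 22}{8} = \frac{-22 + Z}{8} = - \frac{11}{4} + \frac{Z}{8}$)
$k{\left(41 \right)} + 4164 = \left(- \frac{11}{4} + \frac{1}{8} \cdot 41\right) + 4164 = \left(- \frac{11}{4} + \frac{41}{8}\right) + 4164 = \frac{19}{8} + 4164 = \frac{33331}{8}$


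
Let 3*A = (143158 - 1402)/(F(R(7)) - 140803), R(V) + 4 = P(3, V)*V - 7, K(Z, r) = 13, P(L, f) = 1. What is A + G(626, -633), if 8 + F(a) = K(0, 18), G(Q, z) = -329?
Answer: -23184897/70399 ≈ -329.34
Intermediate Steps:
R(V) = -11 + V (R(V) = -4 + (1*V - 7) = -4 + (V - 7) = -4 + (-7 + V) = -11 + V)
F(a) = 5 (F(a) = -8 + 13 = 5)
A = -23626/70399 (A = ((143158 - 1402)/(5 - 140803))/3 = (141756/(-140798))/3 = (141756*(-1/140798))/3 = (⅓)*(-70878/70399) = -23626/70399 ≈ -0.33560)
A + G(626, -633) = -23626/70399 - 329 = -23184897/70399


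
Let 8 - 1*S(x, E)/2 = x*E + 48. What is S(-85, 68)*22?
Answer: 252560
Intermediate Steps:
S(x, E) = -80 - 2*E*x (S(x, E) = 16 - 2*(x*E + 48) = 16 - 2*(E*x + 48) = 16 - 2*(48 + E*x) = 16 + (-96 - 2*E*x) = -80 - 2*E*x)
S(-85, 68)*22 = (-80 - 2*68*(-85))*22 = (-80 + 11560)*22 = 11480*22 = 252560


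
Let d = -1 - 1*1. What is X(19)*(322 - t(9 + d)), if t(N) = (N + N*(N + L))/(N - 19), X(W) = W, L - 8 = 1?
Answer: 75677/12 ≈ 6306.4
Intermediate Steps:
L = 9 (L = 8 + 1 = 9)
d = -2 (d = -1 - 1 = -2)
t(N) = (N + N*(9 + N))/(-19 + N) (t(N) = (N + N*(N + 9))/(N - 19) = (N + N*(9 + N))/(-19 + N))
X(19)*(322 - t(9 + d)) = 19*(322 - (9 - 2)*(10 + (9 - 2))/(-19 + (9 - 2))) = 19*(322 - 7*(10 + 7)/(-19 + 7)) = 19*(322 - 7*17/(-12)) = 19*(322 - 7*(-1)*17/12) = 19*(322 - 1*(-119/12)) = 19*(322 + 119/12) = 19*(3983/12) = 75677/12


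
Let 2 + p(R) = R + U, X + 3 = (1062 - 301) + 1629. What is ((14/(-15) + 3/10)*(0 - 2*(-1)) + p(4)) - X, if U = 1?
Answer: -35779/15 ≈ -2385.3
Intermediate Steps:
X = 2387 (X = -3 + ((1062 - 301) + 1629) = -3 + (761 + 1629) = -3 + 2390 = 2387)
p(R) = -1 + R (p(R) = -2 + (R + 1) = -2 + (1 + R) = -1 + R)
((14/(-15) + 3/10)*(0 - 2*(-1)) + p(4)) - X = ((14/(-15) + 3/10)*(0 - 2*(-1)) + (-1 + 4)) - 1*2387 = ((14*(-1/15) + 3*(⅒))*(0 + 2) + 3) - 2387 = ((-14/15 + 3/10)*2 + 3) - 2387 = (-19/30*2 + 3) - 2387 = (-19/15 + 3) - 2387 = 26/15 - 2387 = -35779/15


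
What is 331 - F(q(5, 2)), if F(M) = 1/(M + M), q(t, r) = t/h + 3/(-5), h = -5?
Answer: 5301/16 ≈ 331.31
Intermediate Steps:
q(t, r) = -⅗ - t/5 (q(t, r) = t/(-5) + 3/(-5) = t*(-⅕) + 3*(-⅕) = -t/5 - ⅗ = -⅗ - t/5)
F(M) = 1/(2*M)
331 - F(q(5, 2)) = 331 - 1/(2*(-⅗ - ⅕*5)) = 331 - 1/(2*(-⅗ - 1)) = 331 - 1/(2*(-8/5)) = 331 - (-5)/(2*8) = 331 - 1*(-5/16) = 331 + 5/16 = 5301/16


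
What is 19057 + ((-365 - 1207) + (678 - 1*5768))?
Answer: 12395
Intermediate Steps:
19057 + ((-365 - 1207) + (678 - 1*5768)) = 19057 + (-1572 + (678 - 5768)) = 19057 + (-1572 - 5090) = 19057 - 6662 = 12395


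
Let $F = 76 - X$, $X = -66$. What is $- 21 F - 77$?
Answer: $-3059$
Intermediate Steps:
$F = 142$ ($F = 76 - -66 = 76 + 66 = 142$)
$- 21 F - 77 = \left(-21\right) 142 - 77 = -2982 - 77 = -3059$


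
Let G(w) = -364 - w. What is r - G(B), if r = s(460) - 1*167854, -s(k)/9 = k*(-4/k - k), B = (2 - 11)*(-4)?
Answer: 1736982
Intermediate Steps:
B = 36 (B = -9*(-4) = 36)
s(k) = -9*k*(-k - 4/k) (s(k) = -9*k*(-4/k - k) = -9*k*(-k - 4/k))
r = 1736582 (r = (36 + 9*460²) - 1*167854 = (36 + 9*211600) - 167854 = (36 + 1904400) - 167854 = 1904436 - 167854 = 1736582)
r - G(B) = 1736582 - (-364 - 1*36) = 1736582 - (-364 - 36) = 1736582 - 1*(-400) = 1736582 + 400 = 1736982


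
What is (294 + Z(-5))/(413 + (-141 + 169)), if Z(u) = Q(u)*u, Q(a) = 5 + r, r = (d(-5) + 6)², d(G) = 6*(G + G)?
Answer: -14311/441 ≈ -32.451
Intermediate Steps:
d(G) = 12*G (d(G) = 6*(2*G) = 12*G)
r = 2916 (r = (12*(-5) + 6)² = (-60 + 6)² = (-54)² = 2916)
Q(a) = 2921 (Q(a) = 5 + 2916 = 2921)
Z(u) = 2921*u
(294 + Z(-5))/(413 + (-141 + 169)) = (294 + 2921*(-5))/(413 + (-141 + 169)) = (294 - 14605)/(413 + 28) = -14311/441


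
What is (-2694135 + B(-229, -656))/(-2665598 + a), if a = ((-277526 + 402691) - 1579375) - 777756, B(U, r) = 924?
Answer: 2693211/4897564 ≈ 0.54991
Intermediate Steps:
a = -2231966 (a = (125165 - 1579375) - 777756 = -1454210 - 777756 = -2231966)
(-2694135 + B(-229, -656))/(-2665598 + a) = (-2694135 + 924)/(-2665598 - 2231966) = -2693211/(-4897564) = -2693211*(-1/4897564) = 2693211/4897564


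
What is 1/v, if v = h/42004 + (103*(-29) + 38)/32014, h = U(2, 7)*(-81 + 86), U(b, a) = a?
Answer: -672358028/61374653 ≈ -10.955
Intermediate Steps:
h = 35 (h = 7*(-81 + 86) = 7*5 = 35)
v = -61374653/672358028 (v = 35/42004 + (103*(-29) + 38)/32014 = 35*(1/42004) + (-2987 + 38)*(1/32014) = 35/42004 - 2949*1/32014 = 35/42004 - 2949/32014 = -61374653/672358028 ≈ -0.091283)
1/v = 1/(-61374653/672358028) = -672358028/61374653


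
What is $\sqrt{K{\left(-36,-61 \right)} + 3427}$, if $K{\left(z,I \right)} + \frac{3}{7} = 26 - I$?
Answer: $\frac{\sqrt{172165}}{7} \approx 59.275$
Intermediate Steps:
$K{\left(z,I \right)} = \frac{179}{7} - I$ ($K{\left(z,I \right)} = - \frac{3}{7} - \left(-26 + I\right) = \frac{179}{7} - I$)
$\sqrt{K{\left(-36,-61 \right)} + 3427} = \sqrt{\left(\frac{179}{7} - -61\right) + 3427} = \sqrt{\left(\frac{179}{7} + 61\right) + 3427} = \sqrt{\frac{606}{7} + 3427} = \sqrt{\frac{24595}{7}} = \frac{\sqrt{172165}}{7}$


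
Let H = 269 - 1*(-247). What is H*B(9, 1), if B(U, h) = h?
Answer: 516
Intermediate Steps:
H = 516 (H = 269 + 247 = 516)
H*B(9, 1) = 516*1 = 516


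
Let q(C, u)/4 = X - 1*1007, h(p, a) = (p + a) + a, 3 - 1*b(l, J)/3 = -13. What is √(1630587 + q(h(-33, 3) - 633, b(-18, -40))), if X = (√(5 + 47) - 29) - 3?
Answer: √(1626431 + 8*√13) ≈ 1275.3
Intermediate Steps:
b(l, J) = 48 (b(l, J) = 9 - 3*(-13) = 9 + 39 = 48)
h(p, a) = p + 2*a (h(p, a) = (a + p) + a = p + 2*a)
X = -32 + 2*√13 (X = (√52 - 29) - 3 = (2*√13 - 29) - 3 = (-29 + 2*√13) - 3 = -32 + 2*√13 ≈ -24.789)
q(C, u) = -4156 + 8*√13 (q(C, u) = 4*((-32 + 2*√13) - 1*1007) = 4*((-32 + 2*√13) - 1007) = 4*(-1039 + 2*√13) = -4156 + 8*√13)
√(1630587 + q(h(-33, 3) - 633, b(-18, -40))) = √(1630587 + (-4156 + 8*√13)) = √(1626431 + 8*√13)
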